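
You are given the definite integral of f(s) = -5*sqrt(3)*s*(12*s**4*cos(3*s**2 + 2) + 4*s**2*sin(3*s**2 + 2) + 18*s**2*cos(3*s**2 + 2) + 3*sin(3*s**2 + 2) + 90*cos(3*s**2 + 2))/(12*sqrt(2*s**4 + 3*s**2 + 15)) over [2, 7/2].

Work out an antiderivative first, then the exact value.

Antiderivative: F(s) = -5*sqrt(3)*sqrt(2*s**4 + 3*s**2 + 15)*sin(3*s**2 + 2)/12; value = -5*sqrt(16890)*sin(155/4)/48 + 5*sqrt(177)*sin(14)/12

Recognize the product-rule pattern: f = u'v + uv' with u = -5*sqrt(2*s**4/3 + s**2 + 5)/4, v = sin(3*s**2 + 2), so integration by parts undoes it.
F(s) = -5*sqrt(3)*sqrt(2*s**4 + 3*s**2 + 15)*sin(3*s**2 + 2)/12 is an antiderivative of f.
Check: d/ds[-5*sqrt(3)*sqrt(2*s**4 + 3*s**2 + 15)*sin(3*s**2 + 2)/12] = (-60*sqrt(3)*s**5*cos(3*s**2 + 2) - 20*sqrt(3)*s**3*sin(3*s**2 + 2) - 90*sqrt(3)*s**3*cos(3*s**2 + 2) - 15*sqrt(3)*s*sin(3*s**2 + 2) - 450*sqrt(3)*s*cos(3*s**2 + 2))/(12*sqrt(2*s**4 + 3*s**2 + 15)), which equals f(s).
F(7/2) = -5*sqrt(16890)*sin(155/4)/48; F(2) = -5*sqrt(177)*sin(14)/12.
Integral = F(7/2) - F(2) = -5*sqrt(16890)*sin(155/4)/48 + 5*sqrt(177)*sin(14)/12.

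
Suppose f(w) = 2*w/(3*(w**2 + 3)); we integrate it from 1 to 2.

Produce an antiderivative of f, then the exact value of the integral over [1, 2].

The substitution u = w**2 + 3 works: f is exactly (dF/du)*(du/dw) for that inner function.
F(w) = log(w**2 + 3)/3 is an antiderivative of f.
Check: d/dw[log(w**2 + 3)/3] = 2*w/(3*w**2 + 9), which equals f(w).
F(2) = log(7)/3; F(1) = log(4)/3.
Integral = F(2) - F(1) = -log(4)/3 + log(7)/3.

Antiderivative: F(w) = log(w**2 + 3)/3; value = -log(4)/3 + log(7)/3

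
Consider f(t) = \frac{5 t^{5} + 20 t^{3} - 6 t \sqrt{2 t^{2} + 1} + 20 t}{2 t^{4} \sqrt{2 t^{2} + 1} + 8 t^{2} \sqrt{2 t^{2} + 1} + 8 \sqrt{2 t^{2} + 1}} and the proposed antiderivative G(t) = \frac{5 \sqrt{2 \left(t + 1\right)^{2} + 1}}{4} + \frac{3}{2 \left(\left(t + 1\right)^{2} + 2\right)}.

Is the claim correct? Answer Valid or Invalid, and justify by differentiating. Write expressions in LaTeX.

Invalid: d/dt[G] - f = \frac{5 t^{9} \sqrt{2 t^{2} + 1} - 5 t^{9} \sqrt{2 t^{2} + 4 t + 3} + 25 t^{8} \sqrt{2 t^{2} + 1} - 20 t^{8} \sqrt{2 t^{2} + 4 t + 3} + 90 t^{7} \sqrt{2 t^{2} + 1} - 70 t^{7} \sqrt{2 t^{2} + 4 t + 3} + 210 t^{6} \sqrt{2 t^{2} + 1} - 140 t^{6} \sqrt{2 t^{2} + 4 t + 3} + 405 t^{5} \sqrt{2 t^{2} + 1} - 265 t^{5} \sqrt{2 t^{2} + 4 t + 3} + 18 t^{4} \sqrt{2 t^{2} + 1} \sqrt{2 t^{2} + 4 t + 3} + 585 t^{4} \sqrt{2 t^{2} + 1} - 320 t^{4} \sqrt{2 t^{2} + 4 t + 3} + 36 t^{3} \sqrt{2 t^{2} + 1} \sqrt{2 t^{2} + 4 t + 3} + 700 t^{3} \sqrt{2 t^{2} + 1} - 380 t^{3} \sqrt{2 t^{2} + 4 t + 3} + 48 t^{2} \sqrt{2 t^{2} + 1} \sqrt{2 t^{2} + 4 t + 3} + 620 t^{2} \sqrt{2 t^{2} + 1} - 240 t^{2} \sqrt{2 t^{2} + 4 t + 3} + 30 t \sqrt{2 t^{2} + 1} \sqrt{2 t^{2} + 4 t + 3} + 420 t \sqrt{2 t^{2} + 1} - 180 t \sqrt{2 t^{2} + 4 t + 3} - 24 \sqrt{2 t^{2} + 1} \sqrt{2 t^{2} + 4 t + 3} + 180 \sqrt{2 t^{2} + 1}}{2 t^{8} \sqrt{2 t^{2} + 1} \sqrt{2 t^{2} + 4 t + 3} + 8 t^{7} \sqrt{2 t^{2} + 1} \sqrt{2 t^{2} + 4 t + 3} + 28 t^{6} \sqrt{2 t^{2} + 1} \sqrt{2 t^{2} + 4 t + 3} + 56 t^{5} \sqrt{2 t^{2} + 1} \sqrt{2 t^{2} + 4 t + 3} + 106 t^{4} \sqrt{2 t^{2} + 1} \sqrt{2 t^{2} + 4 t + 3} + 128 t^{3} \sqrt{2 t^{2} + 1} \sqrt{2 t^{2} + 4 t + 3} + 152 t^{2} \sqrt{2 t^{2} + 1} \sqrt{2 t^{2} + 4 t + 3} + 96 t \sqrt{2 t^{2} + 1} \sqrt{2 t^{2} + 4 t + 3} + 72 \sqrt{2 t^{2} + 1} \sqrt{2 t^{2} + 4 t + 3}}, which is not 0.

d/dt[G] = \frac{5 t^{5} + 25 t^{4} + 70 t^{3} + 110 t^{2} - 6 t \sqrt{2 t^{2} + 4 t + 3} + 105 t - 6 \sqrt{2 t^{2} + 4 t + 3} + 45}{2 t^{4} \sqrt{2 t^{2} + 4 t + 3} + 8 t^{3} \sqrt{2 t^{2} + 4 t + 3} + 20 t^{2} \sqrt{2 t^{2} + 4 t + 3} + 24 t \sqrt{2 t^{2} + 4 t + 3} + 18 \sqrt{2 t^{2} + 4 t + 3}}
d/dt[G] - f(t) = \frac{5 t^{9} \sqrt{2 t^{2} + 1} - 5 t^{9} \sqrt{2 t^{2} + 4 t + 3} + 25 t^{8} \sqrt{2 t^{2} + 1} - 20 t^{8} \sqrt{2 t^{2} + 4 t + 3} + 90 t^{7} \sqrt{2 t^{2} + 1} - 70 t^{7} \sqrt{2 t^{2} + 4 t + 3} + 210 t^{6} \sqrt{2 t^{2} + 1} - 140 t^{6} \sqrt{2 t^{2} + 4 t + 3} + 405 t^{5} \sqrt{2 t^{2} + 1} - 265 t^{5} \sqrt{2 t^{2} + 4 t + 3} + 18 t^{4} \sqrt{2 t^{2} + 1} \sqrt{2 t^{2} + 4 t + 3} + 585 t^{4} \sqrt{2 t^{2} + 1} - 320 t^{4} \sqrt{2 t^{2} + 4 t + 3} + 36 t^{3} \sqrt{2 t^{2} + 1} \sqrt{2 t^{2} + 4 t + 3} + 700 t^{3} \sqrt{2 t^{2} + 1} - 380 t^{3} \sqrt{2 t^{2} + 4 t + 3} + 48 t^{2} \sqrt{2 t^{2} + 1} \sqrt{2 t^{2} + 4 t + 3} + 620 t^{2} \sqrt{2 t^{2} + 1} - 240 t^{2} \sqrt{2 t^{2} + 4 t + 3} + 30 t \sqrt{2 t^{2} + 1} \sqrt{2 t^{2} + 4 t + 3} + 420 t \sqrt{2 t^{2} + 1} - 180 t \sqrt{2 t^{2} + 4 t + 3} - 24 \sqrt{2 t^{2} + 1} \sqrt{2 t^{2} + 4 t + 3} + 180 \sqrt{2 t^{2} + 1}}{2 t^{8} \sqrt{2 t^{2} + 1} \sqrt{2 t^{2} + 4 t + 3} + 8 t^{7} \sqrt{2 t^{2} + 1} \sqrt{2 t^{2} + 4 t + 3} + 28 t^{6} \sqrt{2 t^{2} + 1} \sqrt{2 t^{2} + 4 t + 3} + 56 t^{5} \sqrt{2 t^{2} + 1} \sqrt{2 t^{2} + 4 t + 3} + 106 t^{4} \sqrt{2 t^{2} + 1} \sqrt{2 t^{2} + 4 t + 3} + 128 t^{3} \sqrt{2 t^{2} + 1} \sqrt{2 t^{2} + 4 t + 3} + 152 t^{2} \sqrt{2 t^{2} + 1} \sqrt{2 t^{2} + 4 t + 3} + 96 t \sqrt{2 t^{2} + 1} \sqrt{2 t^{2} + 4 t + 3} + 72 \sqrt{2 t^{2} + 1} \sqrt{2 t^{2} + 4 t + 3}} != 0.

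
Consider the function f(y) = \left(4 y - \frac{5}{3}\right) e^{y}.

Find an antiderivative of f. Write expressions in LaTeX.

An antiderivative is F(y) = \frac{\left(12 y - 17\right) e^{y}}{3}.

Recognize the product-rule pattern: f = u'v + uv' with u = 4 y - \frac{17}{3}, v = e^{y}, so integration by parts undoes it.
Check: d/dy[\frac{\left(12 y - 17\right) e^{y}}{3}] = 4 y e^{y} - \frac{5 e^{y}}{3}, which equals f(y).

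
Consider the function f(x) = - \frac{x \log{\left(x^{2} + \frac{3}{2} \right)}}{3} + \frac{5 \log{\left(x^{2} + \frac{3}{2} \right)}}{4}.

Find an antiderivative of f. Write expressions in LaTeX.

The integrand splits into summands that can be handled one at a time.
Check: d/dx[- \frac{x^{2} \log{\left(x^{2} + \frac{3}{2} \right)}}{6} + \frac{x^{2}}{6} + \frac{5 x \log{\left(x^{2} + \frac{3}{2} \right)}}{4} - \frac{5 x}{2} - \frac{\log{\left(x^{2} + \frac{3}{2} \right)}}{4} + \frac{5 \sqrt{6} \operatorname{atan}{\left(\frac{\sqrt{6} x}{3} \right)}}{4}] = - \frac{x \log{\left(x^{2} + \frac{3}{2} \right)}}{3} + \frac{5 \log{\left(x^{2} + \frac{3}{2} \right)}}{4} = f(x).

An antiderivative is F(x) = - \frac{x^{2} \log{\left(x^{2} + \frac{3}{2} \right)}}{6} + \frac{x^{2}}{6} + \frac{5 x \log{\left(x^{2} + \frac{3}{2} \right)}}{4} - \frac{5 x}{2} - \frac{\log{\left(x^{2} + \frac{3}{2} \right)}}{4} + \frac{5 \sqrt{6} \operatorname{atan}{\left(\frac{\sqrt{6} x}{3} \right)}}{4}.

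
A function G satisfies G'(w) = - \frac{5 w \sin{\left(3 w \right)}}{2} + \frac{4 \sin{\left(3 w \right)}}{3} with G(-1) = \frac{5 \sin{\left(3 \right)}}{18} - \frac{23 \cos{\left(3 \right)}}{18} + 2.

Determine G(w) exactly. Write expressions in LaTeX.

The integrand splits into summands that can be handled one at a time.
A general antiderivative is \frac{5 w \cos{\left(3 w \right)}}{6} - \frac{5 \sin{\left(3 w \right)}}{18} - \frac{4 \cos{\left(3 w \right)}}{9} + C.
The condition gives C = \frac{5 \sin{\left(3 \right)}}{18} - \frac{23 \cos{\left(3 \right)}}{18} + 2 - (\frac{5 \sin{\left(3 \right)}}{18} - \frac{23 \cos{\left(3 \right)}}{18}) = 2.
So G(w) = \frac{5 w \cos{\left(3 w \right)}}{6} - \frac{5 \sin{\left(3 w \right)}}{18} - \frac{4 \cos{\left(3 w \right)}}{9} + 2.
Check: d/dw[\frac{5 w \cos{\left(3 w \right)}}{6} - \frac{5 \sin{\left(3 w \right)}}{18} - \frac{4 \cos{\left(3 w \right)}}{9} + 2] = - \frac{5 w \sin{\left(3 w \right)}}{2} + \frac{4 \sin{\left(3 w \right)}}{3} = G'(w).

G(w) = \frac{5 w \cos{\left(3 w \right)}}{6} - \frac{5 \sin{\left(3 w \right)}}{18} - \frac{4 \cos{\left(3 w \right)}}{9} + 2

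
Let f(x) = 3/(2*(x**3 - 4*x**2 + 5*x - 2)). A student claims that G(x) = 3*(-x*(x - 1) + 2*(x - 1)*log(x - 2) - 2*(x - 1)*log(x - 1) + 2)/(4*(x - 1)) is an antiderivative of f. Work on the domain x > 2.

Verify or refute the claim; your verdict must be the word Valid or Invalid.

Invalid: d/dx[G] - f = -3/4, which is not 0.

d/dx[G] = (-3*x**3 + 12*x**2 - 15*x + 12)/(4*x**3 - 16*x**2 + 20*x - 8)
d/dx[G] - f(x) = -3/4 != 0.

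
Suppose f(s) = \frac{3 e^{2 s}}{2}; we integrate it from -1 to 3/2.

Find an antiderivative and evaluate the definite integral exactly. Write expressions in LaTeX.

Antiderivative: F(s) = \frac{3 e^{2 s}}{4}; value = - \frac{3}{4 e^{2}} + \frac{3 e^{3}}{4}

An antiderivative F(s) passes only if d/ds[F] lands on f(s) exactly.
F(s) = \frac{3 e^{2 s}}{4} is an antiderivative of f.
Check: d/ds[\frac{3 e^{2 s}}{4}] = \frac{3 e^{2 s}}{2} = f(s).
F(3/2) = \frac{3 e^{3}}{4}; F(-1) = \frac{3}{4 e^{2}}.
Integral = F(3/2) - F(-1) = - \frac{3}{4 e^{2}} + \frac{3 e^{3}}{4}.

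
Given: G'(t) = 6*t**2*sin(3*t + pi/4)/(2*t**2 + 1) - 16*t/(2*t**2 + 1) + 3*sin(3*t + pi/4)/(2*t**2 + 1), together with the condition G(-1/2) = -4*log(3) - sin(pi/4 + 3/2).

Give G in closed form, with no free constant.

G(t) = -4*log(4*t**2 + 2) - cos(3*t + pi/4)

Integrate term by term and add the pieces.
A general antiderivative is -4*log(4*t**2 + 2) - cos(3*t + pi/4) + C.
The condition gives C = -4*log(3) - sin(pi/4 + 3/2) - (-4*log(3) - sin(pi/4 + 3/2)) = 0.
So G(t) = -4*log(4*t**2 + 2) - cos(3*t + pi/4).
Check: d/dt[-4*log(4*t**2 + 2) - cos(3*t + pi/4)] = (6*t**2*sin(3*t + pi/4) - 16*t + 3*sin(3*t + pi/4))/(2*t**2 + 1), which equals G'(t).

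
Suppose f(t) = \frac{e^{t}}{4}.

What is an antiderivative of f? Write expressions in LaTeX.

An antiderivative is F(t) = \frac{e^{t}}{4}.

A first test for any F(t): its t-derivative must equal f(t) identically.
Check: d/dt[\frac{e^{t}}{4}] = \frac{e^{t}}{4} = f(t).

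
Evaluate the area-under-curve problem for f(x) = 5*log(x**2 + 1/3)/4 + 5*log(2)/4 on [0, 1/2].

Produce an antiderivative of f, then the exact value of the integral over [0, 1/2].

Recover f(x) by differentiating a candidate F(x); any mismatch rules it out.
F(x) = 5*(3*x*log(2*x**2 + 2/3) - 6*x + 2*sqrt(3)*atan(sqrt(3)*x))/12 is an antiderivative of f.
Check: d/dx[5*(3*x*log(2*x**2 + 2/3) - 6*x + 2*sqrt(3)*atan(sqrt(3)*x))/12] = 5*log(x**2 + 1/3)/4 + 5*log(2)/4 = f(x).
F(1/2) = -5/4 + 5*log(7/6)/8 + 5*sqrt(3)*atan(sqrt(3)/2)/6; F(0) = 0.
Integral = F(1/2) - F(0) = -5/4 + 5*log(7/6)/8 + 5*sqrt(3)*atan(sqrt(3)/2)/6.

Antiderivative: F(x) = 5*(3*x*log(2*x**2 + 2/3) - 6*x + 2*sqrt(3)*atan(sqrt(3)*x))/12; value = -5/4 + 5*log(7/6)/8 + 5*sqrt(3)*atan(sqrt(3)/2)/6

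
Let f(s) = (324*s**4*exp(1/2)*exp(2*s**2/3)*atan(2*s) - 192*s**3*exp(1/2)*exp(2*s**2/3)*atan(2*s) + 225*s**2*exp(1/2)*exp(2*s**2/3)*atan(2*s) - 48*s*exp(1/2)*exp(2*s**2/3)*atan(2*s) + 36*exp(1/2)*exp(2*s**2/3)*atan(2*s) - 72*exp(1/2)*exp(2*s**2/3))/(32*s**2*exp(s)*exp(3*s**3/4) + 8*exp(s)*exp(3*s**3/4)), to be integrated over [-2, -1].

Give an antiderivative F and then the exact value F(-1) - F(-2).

f has the shape u'v + uv' for u = -9*atan(2*s)/2 and v = exp(-3*s**3/4 + 2*s**2/3 - s + 1/2) — it is the derivative of the product u*v.
F(s) = -9*exp(1/2)*exp(-s)*exp(2*s**2/3)*exp(-3*s**3/4)*atan(2*s)/2 is an antiderivative of f.
Check: d/ds[-9*exp(1/2)*exp(-s)*exp(2*s**2/3)*exp(-3*s**3/4)*atan(2*s)/2] = (324*s**4*exp(1/2)*exp(2*s**2/3)*atan(2*s) - 192*s**3*exp(1/2)*exp(2*s**2/3)*atan(2*s) + 225*s**2*exp(1/2)*exp(2*s**2/3)*atan(2*s) - 48*s*exp(1/2)*exp(2*s**2/3)*atan(2*s) + 36*exp(1/2)*exp(2*s**2/3)*atan(2*s) - 72*exp(1/2)*exp(2*s**2/3))/(32*s**2*exp(s)*exp(3*s**3/4) + 8*exp(s)*exp(3*s**3/4)) = f(s).
F(-1) = 9*exp(35/12)*atan(2)/2; F(-2) = 9*exp(67/6)*atan(4)/2.
Integral = F(-1) - F(-2) = -9*exp(67/6)*atan(4)/2 + 9*exp(35/12)*atan(2)/2.

Antiderivative: F(s) = -9*exp(1/2)*exp(-s)*exp(2*s**2/3)*exp(-3*s**3/4)*atan(2*s)/2; value = -9*exp(67/6)*atan(4)/2 + 9*exp(35/12)*atan(2)/2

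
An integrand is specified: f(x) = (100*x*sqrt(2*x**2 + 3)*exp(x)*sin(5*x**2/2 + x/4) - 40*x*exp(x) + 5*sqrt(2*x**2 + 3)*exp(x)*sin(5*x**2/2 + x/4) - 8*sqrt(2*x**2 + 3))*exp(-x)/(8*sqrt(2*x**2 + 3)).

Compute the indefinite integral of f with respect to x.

Any candidate F(x) must reproduce f(x) exactly when differentiated.
Check: d/dx[-5*sqrt(2*x**2 + 3)/2 - 5*cos(5*x**2/2 + x/4)/2 + exp(-x)] = (100*x*sqrt(2*x**2 + 3)*exp(x)*sin(5*x**2/2 + x/4) - 40*x*exp(x) + 5*sqrt(2*x**2 + 3)*exp(x)*sin(5*x**2/2 + x/4) - 8*sqrt(2*x**2 + 3))*exp(-x)/(8*sqrt(2*x**2 + 3)) = f(x).

F(x) = -5*sqrt(2*x**2 + 3)/2 - 5*cos(5*x**2/2 + x/4)/2 + exp(-x) + C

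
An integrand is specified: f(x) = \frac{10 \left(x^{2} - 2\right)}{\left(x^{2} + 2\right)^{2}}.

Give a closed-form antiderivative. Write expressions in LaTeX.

Recognize the product-rule pattern: f = u'v + uv' with u = - 5 x, v = \frac{1}{\frac{x^{2}}{2} + 1}, so integration by parts undoes it.
Check: d/dx[- \frac{10 x}{x^{2} + 2}] = \frac{10 x^{2} - 20}{x^{4} + 4 x^{2} + 4}, which equals f(x).

An antiderivative is F(x) = - \frac{10 x}{x^{2} + 2}.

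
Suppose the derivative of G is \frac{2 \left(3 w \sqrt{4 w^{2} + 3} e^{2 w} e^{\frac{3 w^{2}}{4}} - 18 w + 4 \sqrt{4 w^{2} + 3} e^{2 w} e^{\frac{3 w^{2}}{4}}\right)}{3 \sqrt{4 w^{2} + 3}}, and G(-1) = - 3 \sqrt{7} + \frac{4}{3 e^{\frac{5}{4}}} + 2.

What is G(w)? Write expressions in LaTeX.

G(w) = \frac{- 9 \sqrt{4 w^{2} + 3} + 4 e^{2 w} e^{\frac{3 w^{2}}{4}} + 6}{3}

The proposed G(w) is checked by its d/dw: the result must match the given G'(w).
A general antiderivative is - 3 \sqrt{4 w^{2} + 3} + \frac{4 e^{\frac{3 w^{2}}{4} + 2 w}}{3} + C.
The condition gives C = - 3 \sqrt{7} + \frac{4}{3 e^{\frac{5}{4}}} + 2 - (- 3 \sqrt{7} + \frac{4}{3 e^{\frac{5}{4}}}) = 2.
So G(w) = \frac{- 9 \sqrt{4 w^{2} + 3} + 4 e^{2 w} e^{\frac{3 w^{2}}{4}} + 6}{3}.
Check: d/dw[\frac{- 9 \sqrt{4 w^{2} + 3} + 4 e^{2 w} e^{\frac{3 w^{2}}{4}} + 6}{3}] = \frac{6 w \sqrt{4 w^{2} + 3} e^{2 w} e^{\frac{3 w^{2}}{4}} - 36 w + 8 \sqrt{4 w^{2} + 3} e^{2 w} e^{\frac{3 w^{2}}{4}}}{3 \sqrt{4 w^{2} + 3}}, which equals G'(w).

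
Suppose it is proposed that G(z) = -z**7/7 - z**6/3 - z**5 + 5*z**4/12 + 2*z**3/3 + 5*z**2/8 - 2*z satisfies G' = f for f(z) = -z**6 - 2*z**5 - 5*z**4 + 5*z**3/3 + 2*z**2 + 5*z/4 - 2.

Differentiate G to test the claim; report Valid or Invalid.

Valid. The derivative of G reproduces f.

d/dz[G] = -z**6 - 2*z**5 - 5*z**4 + 5*z**3/3 + 2*z**2 + 5*z/4 - 2
This equals f(z) exactly, so the claim holds.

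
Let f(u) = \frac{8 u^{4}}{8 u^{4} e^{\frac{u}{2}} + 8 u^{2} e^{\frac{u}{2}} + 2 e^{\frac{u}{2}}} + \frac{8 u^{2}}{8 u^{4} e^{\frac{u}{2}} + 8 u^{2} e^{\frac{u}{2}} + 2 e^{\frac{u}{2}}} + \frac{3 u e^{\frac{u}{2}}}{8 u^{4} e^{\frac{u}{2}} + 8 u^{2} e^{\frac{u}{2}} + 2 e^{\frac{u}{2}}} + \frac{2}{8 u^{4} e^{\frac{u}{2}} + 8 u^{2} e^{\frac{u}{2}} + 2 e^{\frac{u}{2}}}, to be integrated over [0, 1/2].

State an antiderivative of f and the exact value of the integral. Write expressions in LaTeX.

Antiderivative: F(u) = - \frac{\left(32 u^{2} + 3 e^{\frac{u}{2}} + 16\right) e^{- \frac{u}{2}}}{8 \left(2 u^{2} + 1\right)}; value = \frac{17}{8} - \frac{2}{e^{\frac{1}{4}}}

Integrate term by term and add the pieces.
F(u) = - \frac{\left(32 u^{2} + 3 e^{\frac{u}{2}} + 16\right) e^{- \frac{u}{2}}}{8 \left(2 u^{2} + 1\right)} is an antiderivative of f.
Check: d/du[- \frac{\left(32 u^{2} + 3 e^{\frac{u}{2}} + 16\right) e^{- \frac{u}{2}}}{8 \left(2 u^{2} + 1\right)}] = \frac{8 u^{4} + 8 u^{2} + 3 u e^{\frac{u}{2}} + 2}{8 u^{4} e^{\frac{u}{2}} + 8 u^{2} e^{\frac{u}{2}} + 2 e^{\frac{u}{2}}}, which equals f(u).
F(1/2) = - \frac{2}{e^{\frac{1}{4}}} - \frac{1}{4}; F(0) = - \frac{19}{8}.
Integral = F(1/2) - F(0) = \frac{17}{8} - \frac{2}{e^{\frac{1}{4}}}.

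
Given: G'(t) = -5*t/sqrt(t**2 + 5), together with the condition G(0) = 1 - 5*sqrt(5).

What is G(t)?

G(t) = 1 - 5*sqrt(t**2 + 5)

The substitution u = t**2 + 5 works: G'(t) is exactly (dG/du)*(du/dt) for that inner function.
A general antiderivative is -5*sqrt(t**2 + 5) + C.
The condition gives C = 1 - 5*sqrt(5) - (-5*sqrt(5)) = 1.
So G(t) = 1 - 5*sqrt(t**2 + 5).
Check: d/dt[1 - 5*sqrt(t**2 + 5)] = -5*t/sqrt(t**2 + 5) = G'(t).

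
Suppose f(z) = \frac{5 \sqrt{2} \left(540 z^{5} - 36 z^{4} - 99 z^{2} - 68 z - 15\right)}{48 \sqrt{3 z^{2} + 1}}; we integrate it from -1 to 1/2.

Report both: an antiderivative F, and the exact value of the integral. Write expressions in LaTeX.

Antiderivative: F(z) = - \frac{5 \sqrt{\frac{3 z^{2}}{2} + \frac{1}{2}} \left(- 3 z^{4} + \frac{z^{3}}{4} + \frac{4 z^{2}}{3} + \frac{5 z}{4} + 1\right)}{2}; value = - \frac{65 \sqrt{2}}{12} - \frac{865 \sqrt{14}}{768}

Recognize the product-rule pattern: f = u'v + uv' with u = - \frac{5 \sqrt{\frac{3 z^{2}}{2} + \frac{1}{2}}}{2}, v = - 3 z^{4} + \frac{z^{3}}{4} + \frac{4 z^{2}}{3} + \frac{5 z}{4} + 1, so integration by parts undoes it.
F(z) = - \frac{5 \sqrt{\frac{3 z^{2}}{2} + \frac{1}{2}} \left(- 3 z^{4} + \frac{z^{3}}{4} + \frac{4 z^{2}}{3} + \frac{5 z}{4} + 1\right)}{2} is an antiderivative of f.
Check: d/dz[- \frac{5 \sqrt{\frac{3 z^{2}}{2} + \frac{1}{2}} \left(- 3 z^{4} + \frac{z^{3}}{4} + \frac{4 z^{2}}{3} + \frac{5 z}{4} + 1\right)}{2}] = \frac{2700 \sqrt{2} z^{5} - 180 \sqrt{2} z^{4} - 495 \sqrt{2} z^{2} - 340 \sqrt{2} z - 75 \sqrt{2}}{48 \sqrt{3 z^{2} + 1}}, which equals f(z).
F(1/2) = - \frac{865 \sqrt{14}}{768}; F(-1) = \frac{65 \sqrt{2}}{12}.
Integral = F(1/2) - F(-1) = - \frac{65 \sqrt{2}}{12} - \frac{865 \sqrt{14}}{768}.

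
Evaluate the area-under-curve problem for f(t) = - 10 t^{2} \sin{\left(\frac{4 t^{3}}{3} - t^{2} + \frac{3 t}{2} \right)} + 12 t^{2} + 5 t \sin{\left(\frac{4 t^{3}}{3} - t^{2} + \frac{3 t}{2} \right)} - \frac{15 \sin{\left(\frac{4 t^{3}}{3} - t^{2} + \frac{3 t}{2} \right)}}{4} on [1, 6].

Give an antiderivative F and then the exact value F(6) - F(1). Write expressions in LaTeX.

Antiderivative: F(t) = 4 t^{3} + \frac{5 \cos{\left(\frac{4 t^{3}}{3} - t^{2} + \frac{3 t}{2} \right)}}{2}; value = \frac{5 \cos{\left(261 \right)}}{2} - \frac{5 \cos{\left(\frac{11}{6} \right)}}{2} + 860

The integrand splits into summands that can be handled one at a time.
F(t) = 4 t^{3} + \frac{5 \cos{\left(\frac{4 t^{3}}{3} - t^{2} + \frac{3 t}{2} \right)}}{2} is an antiderivative of f.
Check: d/dt[4 t^{3} + \frac{5 \cos{\left(\frac{4 t^{3}}{3} - t^{2} + \frac{3 t}{2} \right)}}{2}] = - 10 t^{2} \sin{\left(\frac{4 t^{3}}{3} - t^{2} + \frac{3 t}{2} \right)} + 12 t^{2} + 5 t \sin{\left(\frac{4 t^{3}}{3} - t^{2} + \frac{3 t}{2} \right)} - \frac{15 \sin{\left(\frac{4 t^{3}}{3} - t^{2} + \frac{3 t}{2} \right)}}{4} = f(t).
F(6) = \frac{5 \cos{\left(261 \right)}}{2} + 864; F(1) = \frac{5 \cos{\left(\frac{11}{6} \right)}}{2} + 4.
Integral = F(6) - F(1) = \frac{5 \cos{\left(261 \right)}}{2} - \frac{5 \cos{\left(\frac{11}{6} \right)}}{2} + 860.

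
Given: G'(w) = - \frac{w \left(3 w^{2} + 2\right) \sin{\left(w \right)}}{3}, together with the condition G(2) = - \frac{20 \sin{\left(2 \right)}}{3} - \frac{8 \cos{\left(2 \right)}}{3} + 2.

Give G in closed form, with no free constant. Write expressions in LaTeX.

A candidate passes only if d/dw[G] lands on the given G'(w) exactly.
A general antiderivative is w^{3} \cos{\left(w \right)} - 3 w^{2} \sin{\left(w \right)} - \frac{16 w \cos{\left(w \right)}}{3} + \frac{16 \sin{\left(w \right)}}{3} + C.
The condition gives C = - \frac{20 \sin{\left(2 \right)}}{3} - \frac{8 \cos{\left(2 \right)}}{3} + 2 - (- \frac{20 \sin{\left(2 \right)}}{3} - \frac{8 \cos{\left(2 \right)}}{3}) = 2.
So G(w) = w^{3} \cos{\left(w \right)} - 3 w^{2} \sin{\left(w \right)} - \frac{16 w \cos{\left(w \right)}}{3} + \frac{16 \sin{\left(w \right)}}{3} + 2.
Check: d/dw[w^{3} \cos{\left(w \right)} - 3 w^{2} \sin{\left(w \right)} - \frac{16 w \cos{\left(w \right)}}{3} + \frac{16 \sin{\left(w \right)}}{3} + 2] = - w^{3} \sin{\left(w \right)} - \frac{2 w \sin{\left(w \right)}}{3}, which equals G'(w).

G(w) = w^{3} \cos{\left(w \right)} - 3 w^{2} \sin{\left(w \right)} - \frac{16 w \cos{\left(w \right)}}{3} + \frac{16 \sin{\left(w \right)}}{3} + 2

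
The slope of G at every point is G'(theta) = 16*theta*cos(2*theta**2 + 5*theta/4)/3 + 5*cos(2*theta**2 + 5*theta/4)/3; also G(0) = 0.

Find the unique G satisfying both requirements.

G(theta) = 4*sin(2*theta**2 + 5*theta/4)/3

G'(theta) matches the chain-rule pattern g'(h)*h' with inner function h(theta) = 2*theta**2 + 5*theta/4; substituting u = h(theta) collapses the integral.
A general antiderivative is 4*sin(2*theta**2 + 5*theta/4)/3 + C.
The condition gives C = 0 - (0) = 0.
So G(theta) = 4*sin(2*theta**2 + 5*theta/4)/3.
Check: d/dtheta[4*sin(2*theta**2 + 5*theta/4)/3] = 16*theta*cos(2*theta**2 + 5*theta/4)/3 + 5*cos(2*theta**2 + 5*theta/4)/3 = G'(theta).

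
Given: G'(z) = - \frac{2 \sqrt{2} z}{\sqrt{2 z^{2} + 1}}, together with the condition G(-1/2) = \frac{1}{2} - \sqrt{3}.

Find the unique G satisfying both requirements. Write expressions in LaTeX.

G(z) = \frac{- 2 \sqrt{2} \sqrt{2 z^{2} + 1} + 1}{2}

G'(z) matches the chain-rule pattern g'(h)*h' with inner function h(z) = z^{2} + \frac{1}{2}; substituting u = h(z) collapses the integral.
A general antiderivative is - 2 \sqrt{z^{2} + \frac{1}{2}} + C.
The condition gives C = \frac{1}{2} - \sqrt{3} - (- \sqrt{3}) = \frac{1}{2}.
So G(z) = \frac{- 2 \sqrt{2} \sqrt{2 z^{2} + 1} + 1}{2}.
Check: d/dz[\frac{- 2 \sqrt{2} \sqrt{2 z^{2} + 1} + 1}{2}] = - \frac{2 \sqrt{2} z}{\sqrt{2 z^{2} + 1}} = G'(z).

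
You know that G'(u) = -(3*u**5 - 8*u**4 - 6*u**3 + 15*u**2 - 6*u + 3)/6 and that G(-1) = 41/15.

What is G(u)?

Check a candidate G(u) by differentiating: d/du[G] must match the given G'(u).
A general antiderivative is -u**6/12 + 4*u**5/15 + u**4/4 - 5*u**3/6 + u**2/2 - u/2 + C.
The condition gives C = 41/15 - (26/15) = 1.
So G(u) = -(5*u**6 - 16*u**5 - 15*u**4 + 50*u**3 - 30*u**2 + 30*u - 60)/60.
Check: d/du[-(5*u**6 - 16*u**5 - 15*u**4 + 50*u**3 - 30*u**2 + 30*u - 60)/60] = -u**5/2 + 4*u**4/3 + u**3 - 5*u**2/2 + u - 1/2, which equals G'(u).

G(u) = -(5*u**6 - 16*u**5 - 15*u**4 + 50*u**3 - 30*u**2 + 30*u - 60)/60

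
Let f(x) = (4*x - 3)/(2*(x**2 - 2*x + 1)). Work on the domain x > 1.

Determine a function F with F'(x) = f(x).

A first test for any F(x): its x-derivative must equal f(x) identically.
Check: d/dx[2*log(x - 1) - 1/(2*x - 2)] = (4*x - 3)/(2*x**2 - 4*x + 2), which equals f(x).

An antiderivative is F(x) = 2*log(x - 1) - 1/(2*x - 2).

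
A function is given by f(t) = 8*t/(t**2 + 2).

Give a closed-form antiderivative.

An antiderivative is F(t) = 4*log(t**2 + 2).

The substitution u = t**2 + 2 works: f is exactly (dF/du)*(du/dt) for that inner function.
Check: d/dt[4*log(t**2 + 2)] = 8*t/(t**2 + 2) = f(t).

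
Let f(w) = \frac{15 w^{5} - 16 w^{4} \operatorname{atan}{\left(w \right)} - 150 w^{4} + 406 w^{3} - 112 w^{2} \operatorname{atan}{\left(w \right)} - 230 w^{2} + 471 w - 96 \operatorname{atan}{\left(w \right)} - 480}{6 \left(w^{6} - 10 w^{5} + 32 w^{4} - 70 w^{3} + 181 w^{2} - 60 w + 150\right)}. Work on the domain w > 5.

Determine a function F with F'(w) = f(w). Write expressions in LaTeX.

An antiderivative is F(w) = \frac{15 w \log{\left(w^{2} + 6 \right)} - 75 \log{\left(w^{2} + 6 \right)} + 32 \operatorname{atan}{\left(w \right)}}{12 \left(w - 5\right)}.

Any candidate F(w) must reproduce f(w) exactly when differentiated.
Check: d/dw[\frac{15 w \log{\left(w^{2} + 6 \right)} - 75 \log{\left(w^{2} + 6 \right)} + 32 \operatorname{atan}{\left(w \right)}}{12 \left(w - 5\right)}] = \frac{15 w^{5} - 16 w^{4} \operatorname{atan}{\left(w \right)} - 150 w^{4} + 406 w^{3} - 112 w^{2} \operatorname{atan}{\left(w \right)} - 230 w^{2} + 471 w - 96 \operatorname{atan}{\left(w \right)} - 480}{6 w^{6} - 60 w^{5} + 192 w^{4} - 420 w^{3} + 1086 w^{2} - 360 w + 900}, which equals f(w).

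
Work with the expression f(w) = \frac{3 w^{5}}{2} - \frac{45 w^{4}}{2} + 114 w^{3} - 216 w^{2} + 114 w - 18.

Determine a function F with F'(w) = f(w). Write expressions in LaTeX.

The substitution u = - \frac{w^{2}}{2} + 3 w - 1 works: f is exactly (dF/du)*(du/dw) for that inner function.
Check: d/dw[\frac{w^{6}}{4} - \frac{9 w^{5}}{2} + \frac{57 w^{4}}{2} - 72 w^{3} + 57 w^{2} - 18 w] = \frac{3 w^{5}}{2} - \frac{45 w^{4}}{2} + 114 w^{3} - 216 w^{2} + 114 w - 18 = f(w).

An antiderivative is F(w) = \frac{w^{6}}{4} - \frac{9 w^{5}}{2} + \frac{57 w^{4}}{2} - 72 w^{3} + 57 w^{2} - 18 w.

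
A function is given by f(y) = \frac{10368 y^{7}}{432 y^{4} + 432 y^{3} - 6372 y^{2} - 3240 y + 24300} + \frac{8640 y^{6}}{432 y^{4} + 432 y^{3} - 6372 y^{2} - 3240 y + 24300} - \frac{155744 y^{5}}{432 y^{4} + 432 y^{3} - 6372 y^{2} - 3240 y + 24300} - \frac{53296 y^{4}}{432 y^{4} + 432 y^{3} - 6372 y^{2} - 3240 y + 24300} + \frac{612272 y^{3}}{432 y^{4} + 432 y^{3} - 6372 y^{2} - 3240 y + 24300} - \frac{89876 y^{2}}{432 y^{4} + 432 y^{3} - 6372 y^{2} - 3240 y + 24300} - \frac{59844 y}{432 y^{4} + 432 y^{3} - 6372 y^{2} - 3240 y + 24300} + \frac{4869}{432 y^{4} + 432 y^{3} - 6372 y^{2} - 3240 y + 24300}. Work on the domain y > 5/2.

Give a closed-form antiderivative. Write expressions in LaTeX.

An antiderivative is F(y) = \frac{1296 y^{6} + 360 y^{5} - 10136 y^{4} + 2056 y^{3} + 2072 y^{2} - 286 y - 579}{108 \left(y + 3\right) \left(2 y - 5\right)}.

Integrate term by term and add the pieces.
Check: d/dy[\frac{1296 y^{6} + 360 y^{5} - 10136 y^{4} + 2056 y^{3} + 2072 y^{2} - 286 y - 579}{108 \left(y + 3\right) \left(2 y - 5\right)}] = \frac{10368 y^{7} + 8640 y^{6} - 155744 y^{5} - 53296 y^{4} + 612272 y^{3} - 89876 y^{2} - 59844 y + 4869}{432 y^{4} + 432 y^{3} - 6372 y^{2} - 3240 y + 24300}, which equals f(y).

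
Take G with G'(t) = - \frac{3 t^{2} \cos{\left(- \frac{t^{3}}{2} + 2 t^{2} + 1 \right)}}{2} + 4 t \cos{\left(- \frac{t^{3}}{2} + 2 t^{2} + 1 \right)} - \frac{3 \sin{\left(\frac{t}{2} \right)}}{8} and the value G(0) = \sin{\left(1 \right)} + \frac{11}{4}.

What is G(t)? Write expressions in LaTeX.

G(t) = \sin{\left(- \frac{t^{3}}{2} + 2 t^{2} + 1 \right)} + \frac{3 \cos{\left(\frac{t}{2} \right)}}{4} + 2

The integrand splits into summands that can be handled one at a time.
A general antiderivative is \sin{\left(- \frac{t^{3}}{2} + 2 t^{2} + 1 \right)} + \frac{3 \cos{\left(\frac{t}{2} \right)}}{4} + C.
The condition gives C = \sin{\left(1 \right)} + \frac{11}{4} - (\frac{3}{4} + \sin{\left(1 \right)}) = 2.
So G(t) = \sin{\left(- \frac{t^{3}}{2} + 2 t^{2} + 1 \right)} + \frac{3 \cos{\left(\frac{t}{2} \right)}}{4} + 2.
Check: d/dt[\sin{\left(- \frac{t^{3}}{2} + 2 t^{2} + 1 \right)} + \frac{3 \cos{\left(\frac{t}{2} \right)}}{4} + 2] = - \frac{3 t^{2} \cos{\left(- \frac{t^{3}}{2} + 2 t^{2} + 1 \right)}}{2} + 4 t \cos{\left(- \frac{t^{3}}{2} + 2 t^{2} + 1 \right)} - \frac{3 \sin{\left(\frac{t}{2} \right)}}{8} = G'(t).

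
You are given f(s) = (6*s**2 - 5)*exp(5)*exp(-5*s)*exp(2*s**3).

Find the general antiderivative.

F(s) = exp(2*s**3 - 5*s + 5) + C

f matches the chain-rule pattern g'(h)*h' with inner function h(s) = 2*s**3 - 5*s + 5; substituting u = h(s) collapses the integral.
Check: d/ds[exp(2*s**3 - 5*s + 5)] = 6*s**2*exp(5)*exp(-5*s)*exp(2*s**3) - 5*exp(5)*exp(-5*s)*exp(2*s**3), which equals f(s).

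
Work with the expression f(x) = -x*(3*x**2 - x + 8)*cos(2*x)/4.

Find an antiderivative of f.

An antiderivative is F(x) = (-12*x**3*sin(2*x) + 4*x**2*sin(2*x) - 18*x**2*cos(2*x) - 14*x*sin(2*x) + 4*x*cos(2*x) - 2*sin(2*x) - 7*cos(2*x))/32.

A candidate is checked by its d/dx: the result must match f(x).
Check: d/dx[(-12*x**3*sin(2*x) + 4*x**2*sin(2*x) - 18*x**2*cos(2*x) - 14*x*sin(2*x) + 4*x*cos(2*x) - 2*sin(2*x) - 7*cos(2*x))/32] = -3*x**3*cos(2*x)/4 + x**2*cos(2*x)/4 - 2*x*cos(2*x), which equals f(x).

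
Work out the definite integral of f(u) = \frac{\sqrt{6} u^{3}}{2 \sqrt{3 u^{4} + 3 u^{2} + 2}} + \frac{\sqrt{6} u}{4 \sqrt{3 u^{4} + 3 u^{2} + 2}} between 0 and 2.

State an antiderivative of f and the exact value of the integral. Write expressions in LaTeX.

Antiderivative: F(u) = \frac{\sqrt{2 u^{4} + 2 u^{2} + \frac{4}{3}}}{4}; value = - \frac{\sqrt{3}}{6} + \frac{\sqrt{93}}{6}

f matches the chain-rule pattern g'(h)*h' with inner function h(u) = 2 u^{4} + 2 u^{2} + \frac{4}{3}; substituting w = h(u) collapses the integral.
F(u) = \frac{\sqrt{2 u^{4} + 2 u^{2} + \frac{4}{3}}}{4} is an antiderivative of f.
Check: d/du[\frac{\sqrt{2 u^{4} + 2 u^{2} + \frac{4}{3}}}{4}] = \frac{2 \sqrt{6} u^{3} + \sqrt{6} u}{4 \sqrt{3 u^{4} + 3 u^{2} + 2}}, which equals f(u).
F(2) = \frac{\sqrt{93}}{6}; F(0) = \frac{\sqrt{3}}{6}.
Integral = F(2) - F(0) = - \frac{\sqrt{3}}{6} + \frac{\sqrt{93}}{6}.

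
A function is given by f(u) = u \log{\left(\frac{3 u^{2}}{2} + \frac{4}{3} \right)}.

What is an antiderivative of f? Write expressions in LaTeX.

Check any antiderivative F(u) by computing F'(u) and comparing it with f(u).
Check: d/du[\frac{u^{2} \log{\left(\frac{3 u^{2}}{2} + \frac{4}{3} \right)}}{2} - \frac{u^{2}}{2} + \frac{4 \log{\left(9 u^{2} + 8 \right)}}{9}] = u \log{\left(9 u^{2} + 8 \right)} - u \log{\left(6 \right)}, which equals f(u).

An antiderivative is F(u) = \frac{u^{2} \log{\left(\frac{3 u^{2}}{2} + \frac{4}{3} \right)}}{2} - \frac{u^{2}}{2} + \frac{4 \log{\left(9 u^{2} + 8 \right)}}{9}.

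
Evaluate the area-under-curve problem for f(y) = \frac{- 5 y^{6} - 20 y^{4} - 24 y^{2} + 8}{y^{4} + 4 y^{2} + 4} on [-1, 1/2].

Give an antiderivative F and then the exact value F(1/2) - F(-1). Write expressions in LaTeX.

Antiderivative: F(y) = \frac{- 5 y^{5} - 10 y^{3} + 12 y}{3 y^{2} + 6}; value = \frac{25}{72}

A first test for any F(y): its y-derivative must equal f(y) identically.
F(y) = \frac{- 5 y^{5} - 10 y^{3} + 12 y}{3 y^{2} + 6} is an antiderivative of f.
Check: d/dy[\frac{- 5 y^{5} - 10 y^{3} + 12 y}{3 y^{2} + 6}] = \frac{- 5 y^{6} - 20 y^{4} - 24 y^{2} + 8}{y^{4} + 4 y^{2} + 4} = f(y).
F(1/2) = \frac{49}{72}; F(-1) = \frac{1}{3}.
Integral = F(1/2) - F(-1) = \frac{25}{72}.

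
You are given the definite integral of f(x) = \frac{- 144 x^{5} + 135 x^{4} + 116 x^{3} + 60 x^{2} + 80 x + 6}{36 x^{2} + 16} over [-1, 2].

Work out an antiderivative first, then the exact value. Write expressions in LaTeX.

Antiderivative: F(x) = \frac{- 4 x^{4} + 5 x^{3} + 10 x^{2} + \operatorname{atan}{\left(\frac{3 x}{2} \right)}}{4}; value = \frac{\operatorname{atan}{\left(\frac{3}{2} \right)}}{4} + \frac{\operatorname{atan}{\left(3 \right)}}{4} + \frac{15}{4}

A first test for any F(x): its x-derivative must equal f(x) identically.
F(x) = \frac{- 4 x^{4} + 5 x^{3} + 10 x^{2} + \operatorname{atan}{\left(\frac{3 x}{2} \right)}}{4} is an antiderivative of f.
Check: d/dx[\frac{- 4 x^{4} + 5 x^{3} + 10 x^{2} + \operatorname{atan}{\left(\frac{3 x}{2} \right)}}{4}] = \frac{- 144 x^{5} + 135 x^{4} + 116 x^{3} + 60 x^{2} + 80 x + 6}{36 x^{2} + 16} = f(x).
F(2) = \frac{\operatorname{atan}{\left(3 \right)}}{4} + 4; F(-1) = \frac{1}{4} - \frac{\operatorname{atan}{\left(\frac{3}{2} \right)}}{4}.
Integral = F(2) - F(-1) = \frac{\operatorname{atan}{\left(\frac{3}{2} \right)}}{4} + \frac{\operatorname{atan}{\left(3 \right)}}{4} + \frac{15}{4}.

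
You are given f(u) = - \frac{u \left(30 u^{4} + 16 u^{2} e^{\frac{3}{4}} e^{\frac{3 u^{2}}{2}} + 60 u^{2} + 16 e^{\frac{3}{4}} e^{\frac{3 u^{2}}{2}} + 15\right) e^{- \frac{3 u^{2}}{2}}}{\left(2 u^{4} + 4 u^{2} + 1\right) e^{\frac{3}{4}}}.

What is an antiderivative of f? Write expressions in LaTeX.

An antiderivative is F(u) = - 2 \log{\left(2 u^{4} + 4 u^{2} + 1 \right)} + \frac{5 e^{- \frac{3 u^{2}}{2}}}{e^{\frac{3}{4}}}.

For F(u) to be correct the identity F'(u) - f(u) = 0 must hold.
Check: d/du[- 2 \log{\left(2 u^{4} + 4 u^{2} + 1 \right)} + \frac{5 e^{- \frac{3 u^{2}}{2}}}{e^{\frac{3}{4}}}] = \frac{- 30 u^{5} - 16 u^{3} e^{\frac{3}{4}} e^{\frac{3 u^{2}}{2}} - 60 u^{3} - 16 u e^{\frac{3}{4}} e^{\frac{3 u^{2}}{2}} - 15 u}{2 u^{4} e^{\frac{3}{4}} e^{\frac{3 u^{2}}{2}} + 4 u^{2} e^{\frac{3}{4}} e^{\frac{3 u^{2}}{2}} + e^{\frac{3}{4}} e^{\frac{3 u^{2}}{2}}}, which equals f(u).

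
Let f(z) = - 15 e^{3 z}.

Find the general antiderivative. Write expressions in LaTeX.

Recover f(z) by differentiating a candidate F(z); any mismatch rules it out.
Check: d/dz[- 5 e^{3 z}] = - 15 e^{3 z} = f(z).

F(z) = - 5 e^{3 z} + C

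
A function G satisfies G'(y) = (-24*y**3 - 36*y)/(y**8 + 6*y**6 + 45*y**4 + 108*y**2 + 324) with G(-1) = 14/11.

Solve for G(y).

G(y) = (y**4 + 3*y**2 + 24)/(y**4 + 3*y**2 + 18)

G'(y) matches the chain-rule pattern g'(h)*h' with inner function h(y) = y**4/3 + y**2 + 6; substituting u = h(y) collapses the integral.
A general antiderivative is 2/(y**4/3 + y**2 + 6) + C.
The condition gives C = 14/11 - (3/11) = 1.
So G(y) = (y**4 + 3*y**2 + 24)/(y**4 + 3*y**2 + 18).
Check: d/dy[(y**4 + 3*y**2 + 24)/(y**4 + 3*y**2 + 18)] = (-24*y**3 - 36*y)/(y**8 + 6*y**6 + 45*y**4 + 108*y**2 + 324) = G'(y).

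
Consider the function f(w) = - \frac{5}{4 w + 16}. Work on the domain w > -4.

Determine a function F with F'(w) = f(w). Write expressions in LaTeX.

Recover f(w) by differentiating a candidate F(w); any mismatch rules it out.
Check: d/dw[- \frac{5 \log{\left(w + 4 \right)}}{4}] = - \frac{5}{4 w + 16} = f(w).

An antiderivative is F(w) = - \frac{5 \log{\left(w + 4 \right)}}{4}.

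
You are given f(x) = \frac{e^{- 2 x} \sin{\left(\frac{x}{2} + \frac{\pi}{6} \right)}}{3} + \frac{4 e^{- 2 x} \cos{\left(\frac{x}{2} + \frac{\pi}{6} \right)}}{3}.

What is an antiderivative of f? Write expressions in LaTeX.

f has the shape u'v + uv' for u = - \frac{2 \cos{\left(\frac{x}{2} + \frac{\pi}{6} \right)}}{3} and v = e^{- 2 x} — it is the derivative of the product u*v.
Check: d/dx[- \frac{2 e^{- 2 x} \cos{\left(\frac{x}{2} + \frac{\pi}{6} \right)}}{3}] = \frac{\left(\sin{\left(\frac{x}{2} + \frac{\pi}{6} \right)} + 4 \cos{\left(\frac{x}{2} + \frac{\pi}{6} \right)}\right) e^{- 2 x}}{3}, which equals f(x).

An antiderivative is F(x) = - \frac{2 e^{- 2 x} \cos{\left(\frac{x}{2} + \frac{\pi}{6} \right)}}{3}.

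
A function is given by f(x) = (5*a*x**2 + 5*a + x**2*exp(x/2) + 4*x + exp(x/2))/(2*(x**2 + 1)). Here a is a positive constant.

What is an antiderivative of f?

Check any antiderivative F(x) by computing F'(x) and comparing it with f(x).
Check: d/dx[5*a*x/2 + exp(x/2) + log(x**4/2 + x**2 + 1/2)/2] = (5*a*x**2 + 5*a + x**2*exp(x/2) + 4*x + exp(x/2))/(2*x**2 + 2), which equals f(x).

An antiderivative is F(x) = 5*a*x/2 + exp(x/2) + log(x**4/2 + x**2 + 1/2)/2.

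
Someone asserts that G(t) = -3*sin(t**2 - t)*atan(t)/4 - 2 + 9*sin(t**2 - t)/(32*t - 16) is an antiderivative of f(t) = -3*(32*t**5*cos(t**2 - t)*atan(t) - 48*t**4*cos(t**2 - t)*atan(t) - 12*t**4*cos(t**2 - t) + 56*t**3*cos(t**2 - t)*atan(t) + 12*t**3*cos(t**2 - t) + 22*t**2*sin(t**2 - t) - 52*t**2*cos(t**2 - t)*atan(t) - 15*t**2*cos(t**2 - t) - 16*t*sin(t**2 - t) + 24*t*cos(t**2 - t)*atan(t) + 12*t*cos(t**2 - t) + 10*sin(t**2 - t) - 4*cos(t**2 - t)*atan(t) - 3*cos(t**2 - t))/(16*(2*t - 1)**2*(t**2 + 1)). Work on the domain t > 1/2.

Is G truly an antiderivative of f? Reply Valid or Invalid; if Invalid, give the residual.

Valid - the claim checks out under differentiation.

d/dt[G] = (-96*t**5*cos(t**2 - t)*atan(t) + 144*t**4*cos(t**2 - t)*atan(t) + 36*t**4*cos(t**2 - t) - 168*t**3*cos(t**2 - t)*atan(t) - 36*t**3*cos(t**2 - t) - 66*t**2*sin(t**2 - t) + 156*t**2*cos(t**2 - t)*atan(t) + 45*t**2*cos(t**2 - t) + 48*t*sin(t**2 - t) - 72*t*cos(t**2 - t)*atan(t) - 36*t*cos(t**2 - t) - 30*sin(t**2 - t) + 12*cos(t**2 - t)*atan(t) + 9*cos(t**2 - t))/(64*t**4 - 64*t**3 + 80*t**2 - 64*t + 16)
This equals f(t) exactly, so the claim holds.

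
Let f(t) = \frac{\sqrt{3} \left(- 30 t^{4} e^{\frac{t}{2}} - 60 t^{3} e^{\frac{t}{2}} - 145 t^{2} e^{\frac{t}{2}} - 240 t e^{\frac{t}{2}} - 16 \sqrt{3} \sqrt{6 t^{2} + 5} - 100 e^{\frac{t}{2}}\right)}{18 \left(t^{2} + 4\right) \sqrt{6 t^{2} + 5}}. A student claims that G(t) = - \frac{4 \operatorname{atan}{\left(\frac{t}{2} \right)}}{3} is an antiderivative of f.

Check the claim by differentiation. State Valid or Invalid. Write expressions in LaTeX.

Invalid: d/dt[G] - f = \frac{30 \sqrt{3} t^{2} e^{\frac{t}{2}} + 60 \sqrt{3} t e^{\frac{t}{2}} + 25 \sqrt{3} e^{\frac{t}{2}}}{18 \sqrt{6 t^{2} + 5}}, which is not 0.

d/dt[G] = - \frac{8}{3 t^{2} + 12}
d/dt[G] - f(t) = \frac{30 \sqrt{3} t^{2} e^{\frac{t}{2}} + 60 \sqrt{3} t e^{\frac{t}{2}} + 25 \sqrt{3} e^{\frac{t}{2}}}{18 \sqrt{6 t^{2} + 5}} != 0.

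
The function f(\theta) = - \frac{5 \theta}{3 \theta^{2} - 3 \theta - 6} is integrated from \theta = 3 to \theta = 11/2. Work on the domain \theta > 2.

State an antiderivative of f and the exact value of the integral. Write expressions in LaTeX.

Factor the denominator (3 \left(\theta - 2\right) \left(\theta + 1\right)) and decompose: f = - \frac{5}{9 \left(\theta + 1\right)} - \frac{10}{9 \left(\theta - 2\right)}; each piece integrates to a log, atan, or power term.
F(\theta) = - \frac{10 \log{\left(\theta - 2 \right)}}{9} - \frac{5 \log{\left(\theta + 1 \right)}}{9} is an antiderivative of f.
Check: d/d\theta[- \frac{10 \log{\left(\theta - 2 \right)}}{9} - \frac{5 \log{\left(\theta + 1 \right)}}{9}] = - \frac{5 \theta}{3 \theta^{2} - 3 \theta - 6} = f(\theta).
F(11/2) = - \frac{10 \log{\left(\frac{7}{2} \right)}}{9} - \frac{5 \log{\left(\frac{13}{2} \right)}}{9}; F(3) = - \frac{5 \log{\left(4 \right)}}{9}.
Integral = F(11/2) - F(3) = - \frac{10 \log{\left(\frac{7}{2} \right)}}{9} - \frac{5 \log{\left(\frac{13}{2} \right)}}{9} + \frac{5 \log{\left(4 \right)}}{9}.

Antiderivative: F(\theta) = - \frac{10 \log{\left(\theta - 2 \right)}}{9} - \frac{5 \log{\left(\theta + 1 \right)}}{9}; value = - \frac{10 \log{\left(\frac{7}{2} \right)}}{9} - \frac{5 \log{\left(\frac{13}{2} \right)}}{9} + \frac{5 \log{\left(4 \right)}}{9}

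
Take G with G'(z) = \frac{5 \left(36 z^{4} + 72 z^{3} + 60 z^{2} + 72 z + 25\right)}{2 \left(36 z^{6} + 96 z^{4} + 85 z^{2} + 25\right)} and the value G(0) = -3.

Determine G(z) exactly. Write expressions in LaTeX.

A candidate passes only if d/dz[G] lands on the given G'(z) exactly.
A general antiderivative is \frac{5 \operatorname{atan}{\left(z \right)}}{2} - \frac{5}{2 z^{2} + \frac{5}{3}} + C.
The condition gives C = -3 - (-3) = 0.
So G(z) = \frac{5 \left(\left(6 z^{2} + 5\right) \operatorname{atan}{\left(z \right)} - 6\right)}{2 \left(6 z^{2} + 5\right)}.
Check: d/dz[\frac{5 \left(\left(6 z^{2} + 5\right) \operatorname{atan}{\left(z \right)} - 6\right)}{2 \left(6 z^{2} + 5\right)}] = \frac{180 z^{4} + 360 z^{3} + 300 z^{2} + 360 z + 125}{72 z^{6} + 192 z^{4} + 170 z^{2} + 50}, which equals G'(z).

G(z) = \frac{5 \left(\left(6 z^{2} + 5\right) \operatorname{atan}{\left(z \right)} - 6\right)}{2 \left(6 z^{2} + 5\right)}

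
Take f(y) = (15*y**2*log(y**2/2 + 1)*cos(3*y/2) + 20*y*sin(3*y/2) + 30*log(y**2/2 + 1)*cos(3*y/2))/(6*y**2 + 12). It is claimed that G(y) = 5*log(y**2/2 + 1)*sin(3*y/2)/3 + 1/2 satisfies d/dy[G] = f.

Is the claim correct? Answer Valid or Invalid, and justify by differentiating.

d/dy[G] = (15*y**2*log(y**2/2 + 1)*cos(3*y/2) + 20*y*sin(3*y/2) + 30*log(y**2/2 + 1)*cos(3*y/2))/(6*y**2 + 12)
This equals f(y) exactly, so the claim holds.

Valid - differentiating G returns exactly f.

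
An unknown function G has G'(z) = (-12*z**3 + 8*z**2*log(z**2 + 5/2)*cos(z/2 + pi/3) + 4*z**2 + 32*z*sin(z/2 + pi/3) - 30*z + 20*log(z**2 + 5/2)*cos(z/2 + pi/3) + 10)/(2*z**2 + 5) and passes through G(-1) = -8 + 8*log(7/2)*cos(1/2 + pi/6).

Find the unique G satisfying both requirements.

A candidate passes only if d/dz[G] lands on the given G'(z) exactly.
A general antiderivative is -3*z**2 + 2*z + 8*log(z**2 + 5/2)*sin(z/2 + pi/3) - 2 + C.
The condition gives C = -8 + 8*log(7/2)*cos(1/2 + pi/6) - (-7 + 8*log(7/2)*cos(1/2 + pi/6)) = -1.
So G(z) = -3*z**2 + 2*z + 8*log(z**2 + 5/2)*sin(z/2 + pi/3) - 3.
Check: d/dz[-3*z**2 + 2*z + 8*log(z**2 + 5/2)*sin(z/2 + pi/3) - 3] = (-12*z**3 + 8*z**2*log(z**2 + 5/2)*cos(z/2 + pi/3) + 4*z**2 + 32*z*sin(z/2 + pi/3) - 30*z + 20*log(z**2 + 5/2)*cos(z/2 + pi/3) + 10)/(2*z**2 + 5) = G'(z).

G(z) = -3*z**2 + 2*z + 8*log(z**2 + 5/2)*sin(z/2 + pi/3) - 3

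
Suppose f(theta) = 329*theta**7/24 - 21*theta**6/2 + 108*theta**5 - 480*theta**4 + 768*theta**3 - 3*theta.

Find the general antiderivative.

Integrate term by term and add the pieces.
Check: d/dtheta[329*theta**8/192 - 3*theta**7/2 + 18*theta**6 - 96*theta**5 + 192*theta**4 - 3*theta**2/2] = 329*theta**7/24 - 21*theta**6/2 + 108*theta**5 - 480*theta**4 + 768*theta**3 - 3*theta = f(theta).

F(theta) = 329*theta**8/192 - 3*theta**7/2 + 18*theta**6 - 96*theta**5 + 192*theta**4 - 3*theta**2/2 + C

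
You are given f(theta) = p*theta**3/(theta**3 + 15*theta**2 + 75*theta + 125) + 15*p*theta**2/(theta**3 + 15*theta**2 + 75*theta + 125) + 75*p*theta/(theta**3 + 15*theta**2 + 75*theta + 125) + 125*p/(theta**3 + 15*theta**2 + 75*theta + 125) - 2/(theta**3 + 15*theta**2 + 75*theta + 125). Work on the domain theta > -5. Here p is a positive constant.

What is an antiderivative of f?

Integrate term by term and add the pieces.
Check: d/dtheta[p*theta + 1/(theta**2 + 10*theta + 25)] = (p*theta**3 + 15*p*theta**2 + 75*p*theta + 125*p - 2)/(theta**3 + 15*theta**2 + 75*theta + 125), which equals f(theta).

An antiderivative is F(theta) = p*theta + 1/(theta**2 + 10*theta + 25).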